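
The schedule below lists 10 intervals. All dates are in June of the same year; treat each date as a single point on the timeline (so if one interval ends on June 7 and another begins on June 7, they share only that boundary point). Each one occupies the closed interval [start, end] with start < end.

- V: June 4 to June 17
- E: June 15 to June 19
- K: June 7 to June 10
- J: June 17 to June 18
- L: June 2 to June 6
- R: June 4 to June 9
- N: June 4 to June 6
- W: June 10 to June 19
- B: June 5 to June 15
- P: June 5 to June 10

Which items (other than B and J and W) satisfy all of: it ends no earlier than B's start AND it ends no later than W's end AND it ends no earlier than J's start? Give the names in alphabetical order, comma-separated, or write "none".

E, V

Conditions: its end is no earlier than B's start (X.end >= June 5) AND its end is no later than W's end (X.end <= June 19) AND its end is no earlier than J's start (X.end >= June 17).
E: end June 19 >= June 5? ✓; end June 19 <= June 19? ✓; end June 19 >= June 17? ✓ → yes.
K: end June 10 >= June 5? ✓; end June 10 <= June 19? ✓; end June 10 >= June 17? ✗ → no.
L: end June 6 >= June 5? ✓; end June 6 <= June 19? ✓; end June 6 >= June 17? ✗ → no.
N: end June 6 >= June 5? ✓; end June 6 <= June 19? ✓; end June 6 >= June 17? ✗ → no.
P: end June 10 >= June 5? ✓; end June 10 <= June 19? ✓; end June 10 >= June 17? ✗ → no.
R: end June 9 >= June 5? ✓; end June 9 <= June 19? ✓; end June 9 >= June 17? ✗ → no.
V: end June 17 >= June 5? ✓; end June 17 <= June 19? ✓; end June 17 >= June 17? ✓ → yes.
Result: E, V.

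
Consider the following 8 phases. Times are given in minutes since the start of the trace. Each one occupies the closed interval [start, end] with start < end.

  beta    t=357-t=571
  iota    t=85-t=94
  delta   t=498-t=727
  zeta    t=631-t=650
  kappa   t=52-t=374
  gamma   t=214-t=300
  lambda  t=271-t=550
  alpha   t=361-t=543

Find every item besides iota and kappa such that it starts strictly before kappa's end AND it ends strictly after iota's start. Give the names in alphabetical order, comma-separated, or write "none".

alpha, beta, gamma, lambda

Conditions: its start is strictly before kappa's end (X.start < t=374) AND its end is strictly after iota's start (X.end > t=85).
alpha: start t=361 < t=374? ✓; end t=543 > t=85? ✓ → yes.
beta: start t=357 < t=374? ✓; end t=571 > t=85? ✓ → yes.
delta: start t=498 < t=374? ✗; end t=727 > t=85? ✓ → no.
gamma: start t=214 < t=374? ✓; end t=300 > t=85? ✓ → yes.
lambda: start t=271 < t=374? ✓; end t=550 > t=85? ✓ → yes.
zeta: start t=631 < t=374? ✗; end t=650 > t=85? ✓ → no.
Result: alpha, beta, gamma, lambda.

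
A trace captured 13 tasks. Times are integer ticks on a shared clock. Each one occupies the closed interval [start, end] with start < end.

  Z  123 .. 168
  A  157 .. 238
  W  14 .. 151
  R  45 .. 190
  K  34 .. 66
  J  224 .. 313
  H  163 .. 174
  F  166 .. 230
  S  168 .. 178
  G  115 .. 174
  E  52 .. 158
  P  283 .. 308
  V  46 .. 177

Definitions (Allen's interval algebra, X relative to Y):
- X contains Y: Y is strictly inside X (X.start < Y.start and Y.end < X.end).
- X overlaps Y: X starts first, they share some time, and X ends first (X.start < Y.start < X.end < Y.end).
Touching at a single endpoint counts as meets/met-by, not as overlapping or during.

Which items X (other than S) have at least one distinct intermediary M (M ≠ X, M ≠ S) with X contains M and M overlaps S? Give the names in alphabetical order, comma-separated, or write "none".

Target S = [168, 178].
Intermediaries M with M overlaps S: G, H, V.
Via G — items with X contains G: R, V.
Via H — items with X contains H: A, R, V.
Via V — items with X contains V: R.
Union: A, R, V.

A, R, V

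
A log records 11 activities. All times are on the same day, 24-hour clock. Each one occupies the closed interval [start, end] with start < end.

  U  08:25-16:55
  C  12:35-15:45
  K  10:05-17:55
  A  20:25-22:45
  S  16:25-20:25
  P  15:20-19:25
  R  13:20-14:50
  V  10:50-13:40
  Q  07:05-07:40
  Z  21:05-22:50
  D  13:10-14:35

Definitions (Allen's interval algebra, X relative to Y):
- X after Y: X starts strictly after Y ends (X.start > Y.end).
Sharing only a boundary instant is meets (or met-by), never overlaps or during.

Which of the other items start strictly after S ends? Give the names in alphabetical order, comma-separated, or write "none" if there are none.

Z

Target S = [16:25, 20:25].
A [20:25, 22:45] → met-by → no.
C [12:35, 15:45] → before → no.
D [13:10, 14:35] → before → no.
K [10:05, 17:55] → overlaps → no.
P [15:20, 19:25] → overlaps → no.
Q [07:05, 07:40] → before → no.
R [13:20, 14:50] → before → no.
U [08:25, 16:55] → overlaps → no.
V [10:50, 13:40] → before → no.
Z [21:05, 22:50] → after → yes.
Result: Z.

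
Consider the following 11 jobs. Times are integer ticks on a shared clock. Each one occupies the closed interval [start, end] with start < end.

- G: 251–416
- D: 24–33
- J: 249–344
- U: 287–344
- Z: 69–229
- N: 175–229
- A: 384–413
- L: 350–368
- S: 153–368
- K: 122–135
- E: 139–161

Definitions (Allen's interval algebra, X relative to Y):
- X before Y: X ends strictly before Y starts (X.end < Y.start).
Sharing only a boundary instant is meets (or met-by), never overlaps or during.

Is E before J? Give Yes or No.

E = [139, 161], J = [249, 344].
Actual relation of E to J: before.
Asked whether 'before' holds → Yes.

Yes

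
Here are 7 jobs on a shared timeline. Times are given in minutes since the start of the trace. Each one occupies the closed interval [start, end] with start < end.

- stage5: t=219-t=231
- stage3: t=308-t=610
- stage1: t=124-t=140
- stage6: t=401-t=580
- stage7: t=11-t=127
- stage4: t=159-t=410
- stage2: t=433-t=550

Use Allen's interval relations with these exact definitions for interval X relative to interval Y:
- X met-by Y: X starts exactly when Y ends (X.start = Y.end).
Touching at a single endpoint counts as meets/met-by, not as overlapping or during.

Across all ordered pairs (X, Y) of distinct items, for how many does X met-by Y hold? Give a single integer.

0

Checking all 42 ordered pairs for relation 'met-by'; matching pairs in alphabetical order:
No pair satisfies it.
Count: 0.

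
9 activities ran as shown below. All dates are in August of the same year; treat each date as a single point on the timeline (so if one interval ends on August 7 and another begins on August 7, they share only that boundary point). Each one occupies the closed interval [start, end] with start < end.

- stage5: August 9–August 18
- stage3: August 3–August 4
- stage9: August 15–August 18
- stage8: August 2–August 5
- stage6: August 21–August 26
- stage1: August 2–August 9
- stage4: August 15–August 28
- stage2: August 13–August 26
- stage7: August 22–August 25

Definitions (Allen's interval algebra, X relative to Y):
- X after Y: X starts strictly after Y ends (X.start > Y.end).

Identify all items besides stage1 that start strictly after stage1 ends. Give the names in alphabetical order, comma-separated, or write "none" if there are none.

Target stage1 = [August 2, August 9].
stage2 [August 13, August 26] → after → yes.
stage3 [August 3, August 4] → during → no.
stage4 [August 15, August 28] → after → yes.
stage5 [August 9, August 18] → met-by → no.
stage6 [August 21, August 26] → after → yes.
stage7 [August 22, August 25] → after → yes.
stage8 [August 2, August 5] → starts → no.
stage9 [August 15, August 18] → after → yes.
Result: stage2, stage4, stage6, stage7, stage9.

stage2, stage4, stage6, stage7, stage9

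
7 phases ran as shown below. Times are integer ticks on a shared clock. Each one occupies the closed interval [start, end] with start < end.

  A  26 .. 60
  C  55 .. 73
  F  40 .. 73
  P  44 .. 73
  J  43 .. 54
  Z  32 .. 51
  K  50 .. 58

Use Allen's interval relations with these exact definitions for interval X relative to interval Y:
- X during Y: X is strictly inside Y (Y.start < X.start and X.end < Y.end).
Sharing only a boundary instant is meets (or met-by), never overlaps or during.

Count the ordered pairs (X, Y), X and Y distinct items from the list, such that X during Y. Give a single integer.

6

Checking all 42 ordered pairs for relation 'during'; matching pairs in alphabetical order:
(J, A): J during A ✓
(J, F): J during F ✓
(K, A): K during A ✓
(K, F): K during F ✓
(K, P): K during P ✓
(Z, A): Z during A ✓
Count: 6.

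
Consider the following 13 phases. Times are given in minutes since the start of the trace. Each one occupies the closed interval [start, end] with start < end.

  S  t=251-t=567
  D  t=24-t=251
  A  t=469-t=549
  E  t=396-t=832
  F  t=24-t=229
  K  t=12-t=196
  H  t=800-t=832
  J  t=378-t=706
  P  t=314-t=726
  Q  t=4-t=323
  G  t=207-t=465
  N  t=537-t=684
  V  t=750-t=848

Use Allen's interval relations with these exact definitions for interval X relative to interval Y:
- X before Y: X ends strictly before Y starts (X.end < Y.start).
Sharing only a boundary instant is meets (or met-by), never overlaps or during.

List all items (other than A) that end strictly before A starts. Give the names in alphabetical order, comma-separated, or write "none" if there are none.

D, F, G, K, Q

Target A = [t=469, t=549].
D [t=24, t=251] → before → yes.
E [t=396, t=832] → contains → no.
F [t=24, t=229] → before → yes.
G [t=207, t=465] → before → yes.
H [t=800, t=832] → after → no.
J [t=378, t=706] → contains → no.
K [t=12, t=196] → before → yes.
N [t=537, t=684] → overlapped-by → no.
P [t=314, t=726] → contains → no.
Q [t=4, t=323] → before → yes.
S [t=251, t=567] → contains → no.
V [t=750, t=848] → after → no.
Result: D, F, G, K, Q.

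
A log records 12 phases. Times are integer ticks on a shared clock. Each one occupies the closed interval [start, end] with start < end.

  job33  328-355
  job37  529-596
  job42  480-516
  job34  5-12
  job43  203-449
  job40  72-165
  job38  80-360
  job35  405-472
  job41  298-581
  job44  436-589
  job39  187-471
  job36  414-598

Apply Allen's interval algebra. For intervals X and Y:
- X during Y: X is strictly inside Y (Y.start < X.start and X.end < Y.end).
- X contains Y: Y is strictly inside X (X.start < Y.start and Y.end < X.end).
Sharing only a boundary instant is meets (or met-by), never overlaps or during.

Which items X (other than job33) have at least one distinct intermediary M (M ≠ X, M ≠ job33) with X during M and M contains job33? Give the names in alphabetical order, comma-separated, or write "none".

job35, job42, job43

Target job33 = [328, 355].
Intermediaries M with M contains job33: job38, job39, job41, job43.
Via job38 — items with X during job38: none.
Via job39 — items with X during job39: job43.
Via job41 — items with X during job41: job35, job42.
Via job43 — items with X during job43: none.
Union: job35, job42, job43.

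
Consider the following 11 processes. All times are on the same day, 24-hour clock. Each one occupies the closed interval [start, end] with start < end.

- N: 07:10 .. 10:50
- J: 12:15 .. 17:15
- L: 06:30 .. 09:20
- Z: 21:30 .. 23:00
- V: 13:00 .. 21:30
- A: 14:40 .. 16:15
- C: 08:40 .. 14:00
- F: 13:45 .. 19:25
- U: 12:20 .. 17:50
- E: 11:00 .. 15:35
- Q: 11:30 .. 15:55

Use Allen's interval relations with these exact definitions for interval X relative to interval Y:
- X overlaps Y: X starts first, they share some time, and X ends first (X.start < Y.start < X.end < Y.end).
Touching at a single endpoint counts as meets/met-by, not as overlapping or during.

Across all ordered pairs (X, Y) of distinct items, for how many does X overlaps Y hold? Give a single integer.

Checking all 110 ordered pairs for relation 'overlaps'; matching pairs in alphabetical order:
(C, E): C overlaps E ✓
(C, F): C overlaps F ✓
(C, J): C overlaps J ✓
(C, Q): C overlaps Q ✓
(C, U): C overlaps U ✓
(C, V): C overlaps V ✓
(E, A): E overlaps A ✓
(E, F): E overlaps F ✓
(E, J): E overlaps J ✓
(E, Q): E overlaps Q ✓
(E, U): E overlaps U ✓
(E, V): E overlaps V ✓
(J, F): J overlaps F ✓
(J, U): J overlaps U ✓
(J, V): J overlaps V ✓
(L, C): L overlaps C ✓
(L, N): L overlaps N ✓
(N, C): N overlaps C ✓
(Q, A): Q overlaps A ✓
(Q, F): Q overlaps F ✓
(Q, J): Q overlaps J ✓
(Q, U): Q overlaps U ✓
(Q, V): Q overlaps V ✓
(U, F): U overlaps F ✓
... plus 1 further pairs not listed.
Count: 25.

25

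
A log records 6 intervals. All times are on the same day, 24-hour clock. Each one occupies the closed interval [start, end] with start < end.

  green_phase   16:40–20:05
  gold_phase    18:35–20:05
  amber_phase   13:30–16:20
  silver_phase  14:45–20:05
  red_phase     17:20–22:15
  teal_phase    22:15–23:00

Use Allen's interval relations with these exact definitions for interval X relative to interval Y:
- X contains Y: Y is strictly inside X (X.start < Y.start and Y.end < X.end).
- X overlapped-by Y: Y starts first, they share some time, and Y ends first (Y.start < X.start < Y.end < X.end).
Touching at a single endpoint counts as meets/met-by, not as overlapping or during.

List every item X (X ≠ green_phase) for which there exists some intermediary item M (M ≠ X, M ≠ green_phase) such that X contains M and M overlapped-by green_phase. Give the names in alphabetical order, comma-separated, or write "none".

Target green_phase = [16:40, 20:05].
Intermediaries M with M overlapped-by green_phase: red_phase.
Via red_phase — items with X contains red_phase: none.
Union: none.

none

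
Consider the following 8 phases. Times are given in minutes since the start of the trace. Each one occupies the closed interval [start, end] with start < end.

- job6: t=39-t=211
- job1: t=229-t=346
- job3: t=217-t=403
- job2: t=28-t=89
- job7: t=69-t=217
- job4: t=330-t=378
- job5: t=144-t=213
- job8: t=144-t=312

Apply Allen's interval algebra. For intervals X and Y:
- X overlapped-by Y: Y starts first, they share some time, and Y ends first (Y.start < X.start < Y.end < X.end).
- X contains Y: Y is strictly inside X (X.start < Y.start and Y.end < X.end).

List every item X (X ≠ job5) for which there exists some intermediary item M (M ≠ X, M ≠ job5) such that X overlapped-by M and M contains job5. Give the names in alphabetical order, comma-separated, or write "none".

job8

Target job5 = [t=144, t=213].
Intermediaries M with M contains job5: job7.
Via job7 — items with X overlapped-by job7: job8.
Union: job8.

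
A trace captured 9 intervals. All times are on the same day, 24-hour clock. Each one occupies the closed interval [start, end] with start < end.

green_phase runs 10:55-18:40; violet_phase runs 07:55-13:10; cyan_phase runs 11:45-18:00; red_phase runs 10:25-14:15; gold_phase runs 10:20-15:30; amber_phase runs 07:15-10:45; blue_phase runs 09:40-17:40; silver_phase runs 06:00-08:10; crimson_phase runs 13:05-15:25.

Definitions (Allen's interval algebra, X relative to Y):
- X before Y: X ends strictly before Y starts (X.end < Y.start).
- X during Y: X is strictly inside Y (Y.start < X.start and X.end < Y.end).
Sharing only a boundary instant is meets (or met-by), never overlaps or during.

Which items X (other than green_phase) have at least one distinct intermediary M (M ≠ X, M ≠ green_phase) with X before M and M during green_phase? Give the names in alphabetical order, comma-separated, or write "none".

amber_phase, silver_phase

Target green_phase = [10:55, 18:40].
Intermediaries M with M during green_phase: crimson_phase, cyan_phase.
Via crimson_phase — items with X before crimson_phase: amber_phase, silver_phase.
Via cyan_phase — items with X before cyan_phase: amber_phase, silver_phase.
Union: amber_phase, silver_phase.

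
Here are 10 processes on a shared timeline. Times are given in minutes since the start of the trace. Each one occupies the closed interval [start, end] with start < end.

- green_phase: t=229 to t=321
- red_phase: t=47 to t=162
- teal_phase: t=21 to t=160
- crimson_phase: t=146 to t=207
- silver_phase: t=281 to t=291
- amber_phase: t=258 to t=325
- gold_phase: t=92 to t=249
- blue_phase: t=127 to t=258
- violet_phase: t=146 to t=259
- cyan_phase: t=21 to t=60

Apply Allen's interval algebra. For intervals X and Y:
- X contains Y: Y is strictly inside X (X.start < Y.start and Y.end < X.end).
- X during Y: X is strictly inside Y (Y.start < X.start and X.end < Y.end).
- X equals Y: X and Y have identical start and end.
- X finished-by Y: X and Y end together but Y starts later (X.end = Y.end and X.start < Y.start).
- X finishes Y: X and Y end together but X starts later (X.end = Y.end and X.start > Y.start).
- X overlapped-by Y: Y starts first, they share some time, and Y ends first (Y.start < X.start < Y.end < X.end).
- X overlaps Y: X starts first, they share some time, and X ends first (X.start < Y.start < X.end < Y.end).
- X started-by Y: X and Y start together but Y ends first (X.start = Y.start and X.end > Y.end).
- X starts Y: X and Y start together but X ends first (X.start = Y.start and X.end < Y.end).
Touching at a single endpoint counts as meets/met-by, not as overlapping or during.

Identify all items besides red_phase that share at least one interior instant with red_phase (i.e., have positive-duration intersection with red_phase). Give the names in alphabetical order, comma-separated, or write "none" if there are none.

blue_phase, crimson_phase, cyan_phase, gold_phase, teal_phase, violet_phase

Target red_phase = [t=47, t=162].
amber_phase [t=258, t=325] → after → no.
blue_phase [t=127, t=258] → overlapped-by → yes.
crimson_phase [t=146, t=207] → overlapped-by → yes.
cyan_phase [t=21, t=60] → overlaps → yes.
gold_phase [t=92, t=249] → overlapped-by → yes.
green_phase [t=229, t=321] → after → no.
silver_phase [t=281, t=291] → after → no.
teal_phase [t=21, t=160] → overlaps → yes.
violet_phase [t=146, t=259] → overlapped-by → yes.
Result: blue_phase, crimson_phase, cyan_phase, gold_phase, teal_phase, violet_phase.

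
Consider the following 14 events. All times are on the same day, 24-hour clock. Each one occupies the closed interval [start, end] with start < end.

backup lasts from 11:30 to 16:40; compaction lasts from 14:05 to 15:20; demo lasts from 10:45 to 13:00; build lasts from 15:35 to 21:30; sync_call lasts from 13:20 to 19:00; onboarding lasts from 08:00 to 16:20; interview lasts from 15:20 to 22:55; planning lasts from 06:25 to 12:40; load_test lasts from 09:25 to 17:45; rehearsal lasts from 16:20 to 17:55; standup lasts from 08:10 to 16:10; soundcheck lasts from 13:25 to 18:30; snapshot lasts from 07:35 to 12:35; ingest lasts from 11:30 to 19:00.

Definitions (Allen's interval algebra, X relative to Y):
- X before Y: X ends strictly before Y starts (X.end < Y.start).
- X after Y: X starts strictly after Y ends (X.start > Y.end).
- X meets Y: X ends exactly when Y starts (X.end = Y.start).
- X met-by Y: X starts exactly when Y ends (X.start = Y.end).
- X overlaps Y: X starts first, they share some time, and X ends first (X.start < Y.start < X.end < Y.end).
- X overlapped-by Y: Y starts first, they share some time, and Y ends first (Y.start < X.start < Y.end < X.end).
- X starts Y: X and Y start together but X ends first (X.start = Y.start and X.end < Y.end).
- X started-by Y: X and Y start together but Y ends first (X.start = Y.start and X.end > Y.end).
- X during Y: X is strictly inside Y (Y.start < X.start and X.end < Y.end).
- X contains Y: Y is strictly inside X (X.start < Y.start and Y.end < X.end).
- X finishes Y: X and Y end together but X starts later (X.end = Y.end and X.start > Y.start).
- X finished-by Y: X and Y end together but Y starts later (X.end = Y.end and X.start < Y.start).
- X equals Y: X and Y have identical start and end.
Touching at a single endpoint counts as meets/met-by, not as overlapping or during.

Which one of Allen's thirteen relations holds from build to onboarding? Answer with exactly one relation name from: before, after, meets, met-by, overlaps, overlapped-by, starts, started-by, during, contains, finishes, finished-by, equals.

build = [15:35, 21:30]; onboarding = [08:00, 16:20].
Compare endpoints: build.start > onboarding.start, build.start < onboarding.end, build.end > onboarding.start, build.end > onboarding.end.
That pattern is 'overlapped-by'.

overlapped-by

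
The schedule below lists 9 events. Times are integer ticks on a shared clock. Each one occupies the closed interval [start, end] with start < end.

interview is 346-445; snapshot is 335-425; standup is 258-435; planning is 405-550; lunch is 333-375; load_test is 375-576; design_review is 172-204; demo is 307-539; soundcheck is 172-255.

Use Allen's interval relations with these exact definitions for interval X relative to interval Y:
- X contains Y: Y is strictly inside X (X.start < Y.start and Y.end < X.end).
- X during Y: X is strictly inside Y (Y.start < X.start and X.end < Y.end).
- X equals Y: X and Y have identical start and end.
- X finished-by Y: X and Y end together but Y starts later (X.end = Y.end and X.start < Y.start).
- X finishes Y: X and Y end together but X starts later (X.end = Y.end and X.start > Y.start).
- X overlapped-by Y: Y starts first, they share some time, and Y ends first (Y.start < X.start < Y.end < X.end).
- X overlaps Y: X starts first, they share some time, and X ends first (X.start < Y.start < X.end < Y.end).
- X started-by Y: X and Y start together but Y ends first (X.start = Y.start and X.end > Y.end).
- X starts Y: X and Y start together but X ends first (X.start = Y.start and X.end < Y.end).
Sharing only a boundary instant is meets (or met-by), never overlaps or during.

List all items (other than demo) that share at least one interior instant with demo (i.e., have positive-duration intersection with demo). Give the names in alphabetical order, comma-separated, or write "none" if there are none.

Target demo = [307, 539].
design_review [172, 204] → before → no.
interview [346, 445] → during → yes.
load_test [375, 576] → overlapped-by → yes.
lunch [333, 375] → during → yes.
planning [405, 550] → overlapped-by → yes.
snapshot [335, 425] → during → yes.
soundcheck [172, 255] → before → no.
standup [258, 435] → overlaps → yes.
Result: interview, load_test, lunch, planning, snapshot, standup.

interview, load_test, lunch, planning, snapshot, standup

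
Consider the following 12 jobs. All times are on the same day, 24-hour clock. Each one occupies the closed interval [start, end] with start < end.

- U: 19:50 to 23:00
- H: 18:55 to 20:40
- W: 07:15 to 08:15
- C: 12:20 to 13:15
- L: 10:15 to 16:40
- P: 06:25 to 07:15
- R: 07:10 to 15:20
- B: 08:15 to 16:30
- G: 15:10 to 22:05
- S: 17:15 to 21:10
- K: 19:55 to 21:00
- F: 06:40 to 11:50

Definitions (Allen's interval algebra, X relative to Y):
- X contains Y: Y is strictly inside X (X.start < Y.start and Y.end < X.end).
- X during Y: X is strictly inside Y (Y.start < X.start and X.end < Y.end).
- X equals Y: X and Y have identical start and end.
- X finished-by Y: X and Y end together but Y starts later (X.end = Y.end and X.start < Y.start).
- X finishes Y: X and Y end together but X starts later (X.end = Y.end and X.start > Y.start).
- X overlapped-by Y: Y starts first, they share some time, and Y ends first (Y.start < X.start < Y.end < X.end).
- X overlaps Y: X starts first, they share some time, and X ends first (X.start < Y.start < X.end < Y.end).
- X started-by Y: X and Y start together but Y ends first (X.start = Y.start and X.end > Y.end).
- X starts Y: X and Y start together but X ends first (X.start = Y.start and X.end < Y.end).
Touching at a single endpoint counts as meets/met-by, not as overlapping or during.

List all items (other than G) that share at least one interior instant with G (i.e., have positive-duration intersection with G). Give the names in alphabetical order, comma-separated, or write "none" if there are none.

B, H, K, L, R, S, U

Target G = [15:10, 22:05].
B [08:15, 16:30] → overlaps → yes.
C [12:20, 13:15] → before → no.
F [06:40, 11:50] → before → no.
H [18:55, 20:40] → during → yes.
K [19:55, 21:00] → during → yes.
L [10:15, 16:40] → overlaps → yes.
P [06:25, 07:15] → before → no.
R [07:10, 15:20] → overlaps → yes.
S [17:15, 21:10] → during → yes.
U [19:50, 23:00] → overlapped-by → yes.
W [07:15, 08:15] → before → no.
Result: B, H, K, L, R, S, U.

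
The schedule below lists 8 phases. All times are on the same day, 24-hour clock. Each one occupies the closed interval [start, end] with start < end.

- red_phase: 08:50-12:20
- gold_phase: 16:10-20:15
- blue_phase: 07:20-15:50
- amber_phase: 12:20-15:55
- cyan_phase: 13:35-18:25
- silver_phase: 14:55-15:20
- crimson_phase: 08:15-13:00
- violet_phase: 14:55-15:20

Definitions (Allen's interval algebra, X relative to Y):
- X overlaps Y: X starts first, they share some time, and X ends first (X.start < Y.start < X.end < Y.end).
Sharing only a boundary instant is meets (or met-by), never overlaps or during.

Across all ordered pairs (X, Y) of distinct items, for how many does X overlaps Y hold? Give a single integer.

5

Checking all 56 ordered pairs for relation 'overlaps'; matching pairs in alphabetical order:
(amber_phase, cyan_phase): amber_phase overlaps cyan_phase ✓
(blue_phase, amber_phase): blue_phase overlaps amber_phase ✓
(blue_phase, cyan_phase): blue_phase overlaps cyan_phase ✓
(crimson_phase, amber_phase): crimson_phase overlaps amber_phase ✓
(cyan_phase, gold_phase): cyan_phase overlaps gold_phase ✓
Count: 5.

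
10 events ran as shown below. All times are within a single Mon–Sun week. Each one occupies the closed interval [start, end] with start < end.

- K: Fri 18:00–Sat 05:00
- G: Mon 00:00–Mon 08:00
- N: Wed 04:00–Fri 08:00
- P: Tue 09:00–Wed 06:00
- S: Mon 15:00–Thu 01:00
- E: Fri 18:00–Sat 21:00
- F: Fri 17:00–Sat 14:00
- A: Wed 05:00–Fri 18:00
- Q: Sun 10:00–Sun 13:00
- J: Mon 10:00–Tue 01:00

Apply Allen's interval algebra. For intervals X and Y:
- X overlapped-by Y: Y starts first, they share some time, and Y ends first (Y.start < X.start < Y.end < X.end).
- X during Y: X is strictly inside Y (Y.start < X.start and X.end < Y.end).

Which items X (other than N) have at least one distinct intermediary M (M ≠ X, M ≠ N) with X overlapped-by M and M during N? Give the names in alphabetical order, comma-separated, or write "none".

none

Target N = [Wed 04:00, Fri 08:00].
Intermediaries M with M during N: none.
Union: none.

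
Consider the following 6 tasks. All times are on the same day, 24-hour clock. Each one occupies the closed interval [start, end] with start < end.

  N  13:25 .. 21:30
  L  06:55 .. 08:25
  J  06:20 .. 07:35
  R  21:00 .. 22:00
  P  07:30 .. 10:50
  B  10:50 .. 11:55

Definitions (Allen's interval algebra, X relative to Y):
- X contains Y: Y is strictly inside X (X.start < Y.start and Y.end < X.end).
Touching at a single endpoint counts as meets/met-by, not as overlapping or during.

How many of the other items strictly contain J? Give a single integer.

0

Target J = [06:20, 07:35].
B [10:50, 11:55] → after → no.
L [06:55, 08:25] → overlapped-by → no.
N [13:25, 21:30] → after → no.
P [07:30, 10:50] → overlapped-by → no.
R [21:00, 22:00] → after → no.
Total: 0.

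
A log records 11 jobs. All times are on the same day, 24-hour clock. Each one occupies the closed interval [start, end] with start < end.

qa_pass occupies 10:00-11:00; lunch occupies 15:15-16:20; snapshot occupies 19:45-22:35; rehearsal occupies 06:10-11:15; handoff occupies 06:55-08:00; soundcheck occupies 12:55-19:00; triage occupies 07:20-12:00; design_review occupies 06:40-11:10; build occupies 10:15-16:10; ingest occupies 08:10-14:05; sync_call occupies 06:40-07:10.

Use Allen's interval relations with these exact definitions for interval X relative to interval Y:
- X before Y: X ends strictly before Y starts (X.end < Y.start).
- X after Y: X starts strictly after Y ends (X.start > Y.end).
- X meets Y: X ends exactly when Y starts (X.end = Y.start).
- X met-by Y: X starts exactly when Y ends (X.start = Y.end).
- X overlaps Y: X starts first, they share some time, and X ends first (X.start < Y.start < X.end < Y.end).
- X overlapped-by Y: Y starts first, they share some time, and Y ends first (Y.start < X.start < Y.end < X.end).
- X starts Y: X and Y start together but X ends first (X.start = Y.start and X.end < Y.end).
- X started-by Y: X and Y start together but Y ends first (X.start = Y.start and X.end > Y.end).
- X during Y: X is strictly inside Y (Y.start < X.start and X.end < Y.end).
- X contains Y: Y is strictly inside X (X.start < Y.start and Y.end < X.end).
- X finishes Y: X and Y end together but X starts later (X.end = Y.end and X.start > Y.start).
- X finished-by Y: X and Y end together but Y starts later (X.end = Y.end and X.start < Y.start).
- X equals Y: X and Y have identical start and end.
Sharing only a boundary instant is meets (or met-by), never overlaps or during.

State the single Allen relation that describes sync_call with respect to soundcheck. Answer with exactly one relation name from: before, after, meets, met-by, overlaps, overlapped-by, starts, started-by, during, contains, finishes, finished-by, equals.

sync_call = [06:40, 07:10]; soundcheck = [12:55, 19:00].
Compare endpoints: sync_call.start < soundcheck.start, sync_call.start < soundcheck.end, sync_call.end < soundcheck.start, sync_call.end < soundcheck.end.
That pattern is 'before'.

before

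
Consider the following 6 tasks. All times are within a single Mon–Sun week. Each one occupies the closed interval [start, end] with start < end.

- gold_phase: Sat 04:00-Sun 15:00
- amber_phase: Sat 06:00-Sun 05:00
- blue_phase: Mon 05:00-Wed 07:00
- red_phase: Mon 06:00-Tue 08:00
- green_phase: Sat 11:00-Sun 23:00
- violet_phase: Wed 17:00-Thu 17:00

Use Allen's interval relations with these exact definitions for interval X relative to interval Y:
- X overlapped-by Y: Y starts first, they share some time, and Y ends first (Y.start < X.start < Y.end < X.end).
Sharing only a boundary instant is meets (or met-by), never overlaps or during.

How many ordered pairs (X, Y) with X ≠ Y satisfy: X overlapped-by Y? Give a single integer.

Checking all 30 ordered pairs for relation 'overlapped-by'; matching pairs in alphabetical order:
(green_phase, amber_phase): green_phase overlapped-by amber_phase ✓
(green_phase, gold_phase): green_phase overlapped-by gold_phase ✓
Count: 2.

2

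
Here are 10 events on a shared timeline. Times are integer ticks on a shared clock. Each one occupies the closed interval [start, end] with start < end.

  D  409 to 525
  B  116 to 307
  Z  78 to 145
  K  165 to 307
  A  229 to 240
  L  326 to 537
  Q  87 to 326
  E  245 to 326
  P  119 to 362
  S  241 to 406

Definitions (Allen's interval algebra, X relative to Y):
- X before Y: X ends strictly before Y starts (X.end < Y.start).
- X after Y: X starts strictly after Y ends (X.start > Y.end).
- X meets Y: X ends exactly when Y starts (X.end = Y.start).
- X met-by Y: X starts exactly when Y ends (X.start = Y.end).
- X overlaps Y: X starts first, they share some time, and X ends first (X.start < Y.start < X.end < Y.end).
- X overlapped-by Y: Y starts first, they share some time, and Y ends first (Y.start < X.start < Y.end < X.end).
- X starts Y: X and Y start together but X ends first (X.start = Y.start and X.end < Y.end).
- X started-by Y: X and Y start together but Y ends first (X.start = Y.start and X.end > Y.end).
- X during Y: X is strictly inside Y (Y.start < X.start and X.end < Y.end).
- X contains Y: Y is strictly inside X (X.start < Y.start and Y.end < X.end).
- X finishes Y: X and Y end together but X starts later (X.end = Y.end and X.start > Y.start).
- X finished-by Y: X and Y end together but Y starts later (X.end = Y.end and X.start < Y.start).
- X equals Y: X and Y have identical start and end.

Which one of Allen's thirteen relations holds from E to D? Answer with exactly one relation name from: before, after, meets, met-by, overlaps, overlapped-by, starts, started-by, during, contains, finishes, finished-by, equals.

before

E = [245, 326]; D = [409, 525].
Compare endpoints: E.start < D.start, E.start < D.end, E.end < D.start, E.end < D.end.
That pattern is 'before'.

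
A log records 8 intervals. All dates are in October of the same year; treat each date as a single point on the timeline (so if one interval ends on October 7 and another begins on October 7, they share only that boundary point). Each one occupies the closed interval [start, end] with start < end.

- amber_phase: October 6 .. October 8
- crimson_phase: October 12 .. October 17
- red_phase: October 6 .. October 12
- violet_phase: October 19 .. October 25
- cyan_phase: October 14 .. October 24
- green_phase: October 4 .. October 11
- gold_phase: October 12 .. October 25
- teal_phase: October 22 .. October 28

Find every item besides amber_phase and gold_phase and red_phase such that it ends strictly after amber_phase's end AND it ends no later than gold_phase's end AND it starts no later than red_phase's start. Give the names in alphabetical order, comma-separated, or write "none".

green_phase

Conditions: its end is strictly after amber_phase's end (X.end > October 8) AND its end is no later than gold_phase's end (X.end <= October 25) AND its start is no later than red_phase's start (X.start <= October 6).
crimson_phase: end October 17 > October 8? ✓; end October 17 <= October 25? ✓; start October 12 <= October 6? ✗ → no.
cyan_phase: end October 24 > October 8? ✓; end October 24 <= October 25? ✓; start October 14 <= October 6? ✗ → no.
green_phase: end October 11 > October 8? ✓; end October 11 <= October 25? ✓; start October 4 <= October 6? ✓ → yes.
teal_phase: end October 28 > October 8? ✓; end October 28 <= October 25? ✗; start October 22 <= October 6? ✗ → no.
violet_phase: end October 25 > October 8? ✓; end October 25 <= October 25? ✓; start October 19 <= October 6? ✗ → no.
Result: green_phase.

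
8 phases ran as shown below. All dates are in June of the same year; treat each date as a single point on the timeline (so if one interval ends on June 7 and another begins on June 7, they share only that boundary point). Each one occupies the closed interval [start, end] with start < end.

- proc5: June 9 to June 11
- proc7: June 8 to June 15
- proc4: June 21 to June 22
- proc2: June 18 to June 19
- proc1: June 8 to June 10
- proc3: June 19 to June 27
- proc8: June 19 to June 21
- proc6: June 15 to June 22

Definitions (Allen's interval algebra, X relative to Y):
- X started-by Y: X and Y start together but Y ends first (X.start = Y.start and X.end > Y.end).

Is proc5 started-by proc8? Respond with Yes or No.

No

proc5 = [June 9, June 11], proc8 = [June 19, June 21].
Actual relation of proc5 to proc8: before.
Asked whether 'started-by' holds → No.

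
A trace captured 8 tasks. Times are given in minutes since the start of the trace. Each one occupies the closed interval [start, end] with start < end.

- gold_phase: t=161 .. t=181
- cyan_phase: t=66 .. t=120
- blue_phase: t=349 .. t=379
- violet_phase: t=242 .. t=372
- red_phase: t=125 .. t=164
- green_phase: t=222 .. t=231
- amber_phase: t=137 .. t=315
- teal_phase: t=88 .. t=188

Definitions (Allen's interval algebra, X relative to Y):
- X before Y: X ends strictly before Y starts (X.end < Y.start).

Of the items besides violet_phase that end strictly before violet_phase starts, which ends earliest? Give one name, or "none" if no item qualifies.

cyan_phase

Target violet_phase = [t=242, t=372].
amber_phase [t=137, t=315] → overlaps → excluded.
blue_phase [t=349, t=379] → overlapped-by → excluded.
cyan_phase [t=66, t=120] → before → candidate.
gold_phase [t=161, t=181] → before → candidate.
green_phase [t=222, t=231] → before → candidate.
red_phase [t=125, t=164] → before → candidate.
teal_phase [t=88, t=188] → before → candidate.
Among candidates, earliest end is t=120 → cyan_phase.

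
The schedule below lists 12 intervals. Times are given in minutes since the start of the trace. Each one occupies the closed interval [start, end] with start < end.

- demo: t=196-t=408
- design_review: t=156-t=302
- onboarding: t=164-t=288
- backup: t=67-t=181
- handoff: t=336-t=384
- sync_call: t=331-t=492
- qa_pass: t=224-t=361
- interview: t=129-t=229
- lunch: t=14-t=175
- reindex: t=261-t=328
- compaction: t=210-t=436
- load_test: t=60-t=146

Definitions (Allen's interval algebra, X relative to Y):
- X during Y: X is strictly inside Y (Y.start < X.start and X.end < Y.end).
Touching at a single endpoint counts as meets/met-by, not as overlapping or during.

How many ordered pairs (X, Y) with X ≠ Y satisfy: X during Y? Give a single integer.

10

Checking all 132 ordered pairs for relation 'during'; matching pairs in alphabetical order:
(handoff, compaction): handoff during compaction ✓
(handoff, demo): handoff during demo ✓
(handoff, sync_call): handoff during sync_call ✓
(load_test, lunch): load_test during lunch ✓
(onboarding, design_review): onboarding during design_review ✓
(qa_pass, compaction): qa_pass during compaction ✓
(qa_pass, demo): qa_pass during demo ✓
(reindex, compaction): reindex during compaction ✓
(reindex, demo): reindex during demo ✓
(reindex, qa_pass): reindex during qa_pass ✓
Count: 10.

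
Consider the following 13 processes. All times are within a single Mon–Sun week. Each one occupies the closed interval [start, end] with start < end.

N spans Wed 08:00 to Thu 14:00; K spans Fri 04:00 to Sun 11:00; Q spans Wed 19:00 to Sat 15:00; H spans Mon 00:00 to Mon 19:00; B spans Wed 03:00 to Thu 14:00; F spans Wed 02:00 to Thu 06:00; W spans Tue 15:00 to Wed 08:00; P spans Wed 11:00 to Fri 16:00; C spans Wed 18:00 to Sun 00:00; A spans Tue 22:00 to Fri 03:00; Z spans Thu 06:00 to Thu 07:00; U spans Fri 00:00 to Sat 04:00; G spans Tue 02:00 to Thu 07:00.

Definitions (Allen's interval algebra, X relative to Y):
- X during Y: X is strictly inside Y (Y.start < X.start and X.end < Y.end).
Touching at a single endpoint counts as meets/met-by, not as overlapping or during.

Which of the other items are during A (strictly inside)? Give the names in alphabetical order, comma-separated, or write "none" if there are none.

B, F, N, Z

Target A = [Tue 22:00, Fri 03:00].
B [Wed 03:00, Thu 14:00] → during → yes.
C [Wed 18:00, Sun 00:00] → overlapped-by → no.
F [Wed 02:00, Thu 06:00] → during → yes.
G [Tue 02:00, Thu 07:00] → overlaps → no.
H [Mon 00:00, Mon 19:00] → before → no.
K [Fri 04:00, Sun 11:00] → after → no.
N [Wed 08:00, Thu 14:00] → during → yes.
P [Wed 11:00, Fri 16:00] → overlapped-by → no.
Q [Wed 19:00, Sat 15:00] → overlapped-by → no.
U [Fri 00:00, Sat 04:00] → overlapped-by → no.
W [Tue 15:00, Wed 08:00] → overlaps → no.
Z [Thu 06:00, Thu 07:00] → during → yes.
Result: B, F, N, Z.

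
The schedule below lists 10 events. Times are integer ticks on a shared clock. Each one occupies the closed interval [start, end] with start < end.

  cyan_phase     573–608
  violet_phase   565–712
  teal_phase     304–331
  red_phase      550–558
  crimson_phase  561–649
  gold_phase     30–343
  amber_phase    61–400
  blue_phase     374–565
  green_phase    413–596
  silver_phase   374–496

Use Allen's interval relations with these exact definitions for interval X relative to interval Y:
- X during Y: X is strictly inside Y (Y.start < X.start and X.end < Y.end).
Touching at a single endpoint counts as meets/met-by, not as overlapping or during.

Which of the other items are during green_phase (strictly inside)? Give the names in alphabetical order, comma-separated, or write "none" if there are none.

red_phase

Target green_phase = [413, 596].
amber_phase [61, 400] → before → no.
blue_phase [374, 565] → overlaps → no.
crimson_phase [561, 649] → overlapped-by → no.
cyan_phase [573, 608] → overlapped-by → no.
gold_phase [30, 343] → before → no.
red_phase [550, 558] → during → yes.
silver_phase [374, 496] → overlaps → no.
teal_phase [304, 331] → before → no.
violet_phase [565, 712] → overlapped-by → no.
Result: red_phase.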